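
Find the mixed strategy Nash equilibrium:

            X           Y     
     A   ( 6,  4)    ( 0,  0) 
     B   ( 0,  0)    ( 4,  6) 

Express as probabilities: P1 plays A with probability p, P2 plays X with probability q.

p = 0.6, q = 0.4

Work:
Find probabilities that make opponent indifferent:
P2 chooses q to make P1 indifferent between A and B
P1 chooses p to make P2 indifferent between X and Y
Mixed NE: P1 plays (A: 0.6, B: 0.4), P2 plays (X: 0.4, Y: 0.6)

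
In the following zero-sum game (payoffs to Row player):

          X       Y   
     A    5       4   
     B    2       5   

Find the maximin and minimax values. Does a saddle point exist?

Maximin = 4, Minimax = 5, Saddle: False

Work:
Row minimums: [4, 2] → maximin = 4
Column maximums: [5, 5] → minimax = 5
No saddle point (maximin ≠ minimax). Mixed strategy needed.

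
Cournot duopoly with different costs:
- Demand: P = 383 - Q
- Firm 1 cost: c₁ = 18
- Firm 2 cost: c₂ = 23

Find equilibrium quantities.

q₁* = 123.33, q₂* = 118.33

Work:
Reaction: q₁ = (383 - 18 - q₂)/2
Reaction: q₂ = (383 - 23 - q₁)/2
Solve simultaneously:
q₁* = (383 - 2×18 + 23)/3 = 123.33
q₂* = (383 - 2×23 + 18)/3 = 118.33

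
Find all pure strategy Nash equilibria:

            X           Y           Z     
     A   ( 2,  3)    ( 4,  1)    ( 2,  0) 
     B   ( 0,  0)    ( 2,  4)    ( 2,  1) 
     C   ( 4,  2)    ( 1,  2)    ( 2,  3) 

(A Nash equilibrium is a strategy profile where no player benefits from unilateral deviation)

Nash equilibrium: (C, Z)

Work:
Best responses:
  P1 vs X: payoffs [2, 0, 4] → best response C (payoff 4)
  P1 vs Y: payoffs [4, 2, 1] → best response A (payoff 4)
  P1 vs Z: payoffs [2, 2, 2] → best response A/B/C (payoff 2)
  P2 vs A: payoffs [3, 1, 0] → best response X (payoff 3)
  P2 vs B: payoffs [0, 4, 1] → best response Y (payoff 4)
  P2 vs C: payoffs [2, 2, 3] → best response Z (payoff 3)
Mutual best responses: (C,Z) → Nash equilibria.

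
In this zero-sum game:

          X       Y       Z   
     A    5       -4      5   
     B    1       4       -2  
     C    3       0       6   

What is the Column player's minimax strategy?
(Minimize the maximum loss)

Column should play Y, value = 4

Work:
Column player minimizes Row's maximum payoff:
Column X: max payoff to Row = 5
Column Y: max payoff to Row = 4
Column Z: max payoff to Row = 6
Minimum is 4, achieved by column Y.
Minimax strategy: Y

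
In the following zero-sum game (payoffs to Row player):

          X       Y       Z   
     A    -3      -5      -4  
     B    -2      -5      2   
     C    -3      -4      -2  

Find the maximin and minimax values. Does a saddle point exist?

Maximin = -4, Minimax = -4, Saddle: True

Work:
Row minimums: [-5, -5, -4] → maximin = -4
Column maximums: [-2, -4, 2] → minimax = -4
Saddle point exists! Game value = -4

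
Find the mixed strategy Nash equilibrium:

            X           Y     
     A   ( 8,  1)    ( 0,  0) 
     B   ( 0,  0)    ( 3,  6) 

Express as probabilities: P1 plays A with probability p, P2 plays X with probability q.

p = 0.8571, q = 0.2727

Work:
Find probabilities that make opponent indifferent:
P2 chooses q to make P1 indifferent between A and B
P1 chooses p to make P2 indifferent between X and Y
Mixed NE: P1 plays (A: 0.8571, B: 0.1429), P2 plays (X: 0.2727, Y: 0.7273)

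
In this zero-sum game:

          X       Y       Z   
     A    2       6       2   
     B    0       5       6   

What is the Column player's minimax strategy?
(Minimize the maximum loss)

Column should play X, value = 2

Work:
Column player minimizes Row's maximum payoff:
Column X: max payoff to Row = 2
Column Y: max payoff to Row = 6
Column Z: max payoff to Row = 6
Minimum is 2, achieved by column X.
Minimax strategy: X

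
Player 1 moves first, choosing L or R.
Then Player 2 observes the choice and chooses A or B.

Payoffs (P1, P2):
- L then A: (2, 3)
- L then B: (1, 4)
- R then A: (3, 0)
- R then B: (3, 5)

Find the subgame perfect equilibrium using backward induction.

P1 plays R, P2 plays B after L and B after R; Payoff (3, 5)

Work:
Backward induction:
After L: P2 chooses B → P1 gets 1
After R: P2 chooses B → P1 gets 3
P1 chooses R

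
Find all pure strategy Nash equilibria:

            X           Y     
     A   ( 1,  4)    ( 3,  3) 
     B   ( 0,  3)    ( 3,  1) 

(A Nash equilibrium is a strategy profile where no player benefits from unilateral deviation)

Nash equilibrium: (A, X)

Work:
Best responses:
  P1 vs X: payoffs [1, 0] → best response A (payoff 1)
  P1 vs Y: payoffs [3, 3] → best response A/B (payoff 3)
  P2 vs A: payoffs [4, 3] → best response X (payoff 4)
  P2 vs B: payoffs [3, 1] → best response X (payoff 3)
Mutual best responses: (A,X) → Nash equilibria.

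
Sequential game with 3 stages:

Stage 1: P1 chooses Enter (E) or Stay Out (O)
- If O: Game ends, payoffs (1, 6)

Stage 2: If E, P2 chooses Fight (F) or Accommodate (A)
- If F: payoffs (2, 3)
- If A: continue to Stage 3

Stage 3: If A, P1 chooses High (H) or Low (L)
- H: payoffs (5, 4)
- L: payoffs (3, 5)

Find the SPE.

SPE: (E, A, H); Outcome (5, 4)

Work:
Stage 3: P1 chooses H (5 vs 3)
Stage 2: P2: F->3, A->4 (anticipating H). Choose A
Stage 1: P1: O->1, E->5 (anticipating A, H). Choose E
SPE path: E -> A -> H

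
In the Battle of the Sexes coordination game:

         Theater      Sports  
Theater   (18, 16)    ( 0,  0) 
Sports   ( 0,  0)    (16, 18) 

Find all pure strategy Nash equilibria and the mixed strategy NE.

Pure NE: (Theater, Theater) and (Sports, Sports); Mixed NE: p = 0.5294, q = 0.4706

Work:
Check pure NE:
(Theater, Theater): (18, 16) - no unilateral deviation beneficial
(Sports, Sports): (16, 18) - no unilateral deviation beneficial
Mixed NE: P1 plays Theater with p = 0.5294, P2 plays Theater with q = 0.4706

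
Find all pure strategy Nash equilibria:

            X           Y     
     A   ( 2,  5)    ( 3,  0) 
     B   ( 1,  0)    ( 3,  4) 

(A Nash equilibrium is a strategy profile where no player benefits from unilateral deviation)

Nash equilibrium: (A, X), (B, Y)

Work:
Best responses:
  P1 vs X: payoffs [2, 1] → best response A (payoff 2)
  P1 vs Y: payoffs [3, 3] → best response A/B (payoff 3)
  P2 vs A: payoffs [5, 0] → best response X (payoff 5)
  P2 vs B: payoffs [0, 4] → best response Y (payoff 4)
Mutual best responses: (A,X), (B,Y) → Nash equilibria.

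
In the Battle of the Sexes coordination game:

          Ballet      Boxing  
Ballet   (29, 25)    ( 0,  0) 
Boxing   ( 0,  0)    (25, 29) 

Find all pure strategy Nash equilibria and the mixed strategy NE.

Pure NE: (Ballet, Ballet) and (Boxing, Boxing); Mixed NE: p = 0.537, q = 0.463

Work:
Check pure NE:
(Ballet, Ballet): (29, 25) - no unilateral deviation beneficial
(Boxing, Boxing): (25, 29) - no unilateral deviation beneficial
Mixed NE: P1 plays Ballet with p = 0.537, P2 plays Ballet with q = 0.463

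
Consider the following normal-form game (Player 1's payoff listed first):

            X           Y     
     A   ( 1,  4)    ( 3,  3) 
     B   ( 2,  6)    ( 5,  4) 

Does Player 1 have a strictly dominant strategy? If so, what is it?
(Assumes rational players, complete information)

Yes, Player 1's strictly dominant strategy is B

Work:
A strategy strictly dominates another if it gives a strictly higher payoff against every opponent action. Compare each pair of P1's strategies column-by-column:
  A vs B: [1 vs 2, 3 vs 5] → A does not strictly dominate B (column X: 1 ≤ 2)
  B vs A: [2 vs 1, 5 vs 3] → B strictly dominates A
B strictly dominates every other strategy → strictly dominant.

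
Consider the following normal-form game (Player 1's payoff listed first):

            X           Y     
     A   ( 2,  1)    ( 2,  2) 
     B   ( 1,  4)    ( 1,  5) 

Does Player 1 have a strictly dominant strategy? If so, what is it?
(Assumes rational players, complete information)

Yes, Player 1's strictly dominant strategy is A

Work:
A strategy strictly dominates another if it gives a strictly higher payoff against every opponent action. Compare each pair of P1's strategies column-by-column:
  A vs B: [2 vs 1, 2 vs 1] → A strictly dominates B
  B vs A: [1 vs 2, 1 vs 2] → B does not strictly dominate A (column X: 1 ≤ 2)
A strictly dominates every other strategy → strictly dominant.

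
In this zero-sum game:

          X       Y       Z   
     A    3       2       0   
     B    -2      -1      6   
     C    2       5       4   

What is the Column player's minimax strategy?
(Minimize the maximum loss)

Column should play X, value = 3

Work:
Column player minimizes Row's maximum payoff:
Column X: max payoff to Row = 3
Column Y: max payoff to Row = 5
Column Z: max payoff to Row = 6
Minimum is 3, achieved by column X.
Minimax strategy: X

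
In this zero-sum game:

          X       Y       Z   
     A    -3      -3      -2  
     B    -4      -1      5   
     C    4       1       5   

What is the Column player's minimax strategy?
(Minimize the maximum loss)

Column should play Y, value = 1

Work:
Column player minimizes Row's maximum payoff:
Column X: max payoff to Row = 4
Column Y: max payoff to Row = 1
Column Z: max payoff to Row = 5
Minimum is 1, achieved by column Y.
Minimax strategy: Y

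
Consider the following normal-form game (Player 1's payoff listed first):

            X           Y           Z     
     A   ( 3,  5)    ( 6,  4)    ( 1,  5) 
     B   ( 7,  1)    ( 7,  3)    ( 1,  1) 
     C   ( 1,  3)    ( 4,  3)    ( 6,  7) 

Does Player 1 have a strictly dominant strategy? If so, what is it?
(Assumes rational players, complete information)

No strictly dominant strategy exists for Player 1

Work:
A strategy strictly dominates another if it gives a strictly higher payoff against every opponent action. Compare each pair of P1's strategies column-by-column:
  A vs B: [3 vs 7, 6 vs 7, 1 vs 1] → A does not strictly dominate B (column X: 3 ≤ 7)
  A vs C: [3 vs 1, 6 vs 4, 1 vs 6] → A does not strictly dominate C (column Z: 1 ≤ 6)
  B vs A: [7 vs 3, 7 vs 6, 1 vs 1] → B does not strictly dominate A (column Z: 1 ≤ 1)
  B vs C: [7 vs 1, 7 vs 4, 1 vs 6] → B does not strictly dominate C (column Z: 1 ≤ 6)
  C vs A: [1 vs 3, 4 vs 6, 6 vs 1] → C does not strictly dominate A (column X: 1 ≤ 3)
  C vs B: [1 vs 7, 4 vs 7, 6 vs 1] → C does not strictly dominate B (column X: 1 ≤ 7)
No single strategy strictly dominates all others → no strictly dominant strategy.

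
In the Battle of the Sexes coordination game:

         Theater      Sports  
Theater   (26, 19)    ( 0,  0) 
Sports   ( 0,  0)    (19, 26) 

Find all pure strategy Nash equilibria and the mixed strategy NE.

Pure NE: (Theater, Theater) and (Sports, Sports); Mixed NE: p = 0.5778, q = 0.4222

Work:
Check pure NE:
(Theater, Theater): (26, 19) - no unilateral deviation beneficial
(Sports, Sports): (19, 26) - no unilateral deviation beneficial
Mixed NE: P1 plays Theater with p = 0.5778, P2 plays Theater with q = 0.4222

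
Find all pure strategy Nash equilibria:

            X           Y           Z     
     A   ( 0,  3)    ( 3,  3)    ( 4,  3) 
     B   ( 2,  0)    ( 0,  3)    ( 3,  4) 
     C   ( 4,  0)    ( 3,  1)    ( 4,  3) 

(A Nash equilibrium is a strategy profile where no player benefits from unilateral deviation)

Nash equilibrium: (A, Y), (A, Z), (C, Z)

Work:
Best responses:
  P1 vs X: payoffs [0, 2, 4] → best response C (payoff 4)
  P1 vs Y: payoffs [3, 0, 3] → best response A/C (payoff 3)
  P1 vs Z: payoffs [4, 3, 4] → best response A/C (payoff 4)
  P2 vs A: payoffs [3, 3, 3] → best response X/Y/Z (payoff 3)
  P2 vs B: payoffs [0, 3, 4] → best response Z (payoff 4)
  P2 vs C: payoffs [0, 1, 3] → best response Z (payoff 3)
Mutual best responses: (A,Y), (A,Z), (C,Z) → Nash equilibria.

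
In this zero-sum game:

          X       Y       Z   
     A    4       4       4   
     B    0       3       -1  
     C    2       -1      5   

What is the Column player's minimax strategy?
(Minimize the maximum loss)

Column should play X or Y (all achieve the minimum), value = 4

Work:
Column player minimizes Row's maximum payoff:
Column X: max payoff to Row = 4
Column Y: max payoff to Row = 4
Column Z: max payoff to Row = 5
Minimum is 4, achieved by columns X, Y (tied).
Each of X or Y is a minimax strategy.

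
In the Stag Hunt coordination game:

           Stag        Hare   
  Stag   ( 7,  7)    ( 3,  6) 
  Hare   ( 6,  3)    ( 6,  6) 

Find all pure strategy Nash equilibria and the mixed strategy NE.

Pure NE: (Stag, Stag) and (Hare, Hare); Mixed NE: p = 0.75, q = 0.75

Work:
Check pure NE:
(Stag, Stag): (7, 7) - no unilateral deviation beneficial
(Hare, Hare): (6, 6) - no unilateral deviation beneficial
Mixed NE: P1 plays Stag with p = 0.75, P2 plays Stag with q = 0.75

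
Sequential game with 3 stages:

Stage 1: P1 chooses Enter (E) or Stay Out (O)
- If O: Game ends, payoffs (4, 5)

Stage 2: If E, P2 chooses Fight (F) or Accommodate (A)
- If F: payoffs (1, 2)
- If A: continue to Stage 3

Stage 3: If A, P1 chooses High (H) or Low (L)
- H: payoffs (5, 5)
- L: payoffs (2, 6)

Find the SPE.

SPE: (E, A, H); Outcome (5, 5)

Work:
Stage 3: P1 chooses H (5 vs 2)
Stage 2: P2: F->2, A->5 (anticipating H). Choose A
Stage 1: P1: O->4, E->5 (anticipating A, H). Choose E
SPE path: E -> A -> H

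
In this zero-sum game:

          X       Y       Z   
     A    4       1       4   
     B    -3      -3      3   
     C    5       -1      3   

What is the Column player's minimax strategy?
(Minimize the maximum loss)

Column should play Y, value = 1

Work:
Column player minimizes Row's maximum payoff:
Column X: max payoff to Row = 5
Column Y: max payoff to Row = 1
Column Z: max payoff to Row = 4
Minimum is 1, achieved by column Y.
Minimax strategy: Y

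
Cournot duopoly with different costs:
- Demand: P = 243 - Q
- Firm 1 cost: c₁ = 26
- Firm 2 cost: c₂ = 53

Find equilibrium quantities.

q₁* = 81.33, q₂* = 54.33

Work:
Reaction: q₁ = (243 - 26 - q₂)/2
Reaction: q₂ = (243 - 53 - q₁)/2
Solve simultaneously:
q₁* = (243 - 2×26 + 53)/3 = 81.33
q₂* = (243 - 2×53 + 26)/3 = 54.33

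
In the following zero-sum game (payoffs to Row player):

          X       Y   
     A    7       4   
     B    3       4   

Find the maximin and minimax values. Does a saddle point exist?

Maximin = 4, Minimax = 4, Saddle: True

Work:
Row minimums: [4, 3] → maximin = 4
Column maximums: [7, 4] → minimax = 4
Saddle point exists! Game value = 4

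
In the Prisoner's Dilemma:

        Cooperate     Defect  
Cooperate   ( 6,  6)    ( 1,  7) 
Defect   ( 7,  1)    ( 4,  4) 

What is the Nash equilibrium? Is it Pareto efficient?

(Defect, Defect) is NE; not Pareto efficient

Work:
Defect dominates Cooperate for both players:
If P2 cooperates: Defect (7) > Cooperate (6)
If P2 defects: Defect (4) > Cooperate (1)
NE: (Defect, Defect) with payoff (4, 4)
But (Cooperate, Cooperate) = (6, 6) Pareto dominates (4, 4)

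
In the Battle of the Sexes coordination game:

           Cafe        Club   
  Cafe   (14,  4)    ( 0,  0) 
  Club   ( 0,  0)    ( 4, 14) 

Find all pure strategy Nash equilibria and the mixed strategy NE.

Pure NE: (Cafe, Cafe) and (Club, Club); Mixed NE: p = 0.7778, q = 0.2222

Work:
Check pure NE:
(Cafe, Cafe): (14, 4) - no unilateral deviation beneficial
(Club, Club): (4, 14) - no unilateral deviation beneficial
Mixed NE: P1 plays Cafe with p = 0.7778, P2 plays Cafe with q = 0.2222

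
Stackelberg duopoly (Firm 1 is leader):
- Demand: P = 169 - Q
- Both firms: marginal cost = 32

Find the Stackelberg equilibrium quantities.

q₁* (leader) = 68.5, q₂* (follower) = 34.25

Work:
Follower's reaction: q₂ = (a - c - q₁)/2
Leader substitutes: π₁ = q₁·(a - q₁ - (a-c-q₁)/2 - c)
FOC: q₁* = (169 - 32)/2 = 68.50
Then: q₂* = (169 - 32 - 68.5)/2 = 34.25
Leader has first-mover advantage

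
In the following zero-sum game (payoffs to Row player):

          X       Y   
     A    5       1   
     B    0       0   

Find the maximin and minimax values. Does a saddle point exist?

Maximin = 1, Minimax = 1, Saddle: True

Work:
Row minimums: [1, 0] → maximin = 1
Column maximums: [5, 1] → minimax = 1
Saddle point exists! Game value = 1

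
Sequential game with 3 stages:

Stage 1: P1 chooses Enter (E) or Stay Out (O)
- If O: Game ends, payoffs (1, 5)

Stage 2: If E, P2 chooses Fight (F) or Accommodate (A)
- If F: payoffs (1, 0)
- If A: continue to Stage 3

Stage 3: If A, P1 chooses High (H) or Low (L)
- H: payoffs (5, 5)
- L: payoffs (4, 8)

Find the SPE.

SPE: (E, A, H); Outcome (5, 5)

Work:
Stage 3: P1 chooses H (5 vs 4)
Stage 2: P2: F->0, A->5 (anticipating H). Choose A
Stage 1: P1: O->1, E->5 (anticipating A, H). Choose E
SPE path: E -> A -> H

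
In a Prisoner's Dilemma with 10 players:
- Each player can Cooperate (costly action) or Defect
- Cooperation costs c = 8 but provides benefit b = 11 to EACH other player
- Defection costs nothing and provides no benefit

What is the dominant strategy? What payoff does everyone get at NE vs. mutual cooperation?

Dominant: Defect; NE payoff = 0; Coop payoff = 91

Work:
Defect dominates (saves cost c = 8, benefit to others is external)
NE: All defect → everyone gets 0
If all cooperate: each receives (9)×11 - 8 = 91
Social dilemma: 91 > 0 but NE gives 0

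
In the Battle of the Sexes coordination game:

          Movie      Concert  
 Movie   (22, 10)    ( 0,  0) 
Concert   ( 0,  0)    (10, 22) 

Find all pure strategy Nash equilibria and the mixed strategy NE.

Pure NE: (Movie, Movie) and (Concert, Concert); Mixed NE: p = 0.6875, q = 0.3125

Work:
Check pure NE:
(Movie, Movie): (22, 10) - no unilateral deviation beneficial
(Concert, Concert): (10, 22) - no unilateral deviation beneficial
Mixed NE: P1 plays Movie with p = 0.6875, P2 plays Movie with q = 0.3125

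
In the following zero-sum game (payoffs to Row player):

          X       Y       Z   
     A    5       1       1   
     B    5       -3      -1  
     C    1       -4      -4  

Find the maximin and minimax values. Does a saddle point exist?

Maximin = 1, Minimax = 1, Saddle: True

Work:
Row minimums: [1, -3, -4] → maximin = 1
Column maximums: [5, 1, 1] → minimax = 1
Saddle point exists! Game value = 1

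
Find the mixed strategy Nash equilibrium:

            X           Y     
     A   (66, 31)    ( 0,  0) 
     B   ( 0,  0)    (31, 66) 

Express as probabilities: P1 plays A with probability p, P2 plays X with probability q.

p = 0.6804, q = 0.3196

Work:
Find probabilities that make opponent indifferent:
P2 chooses q to make P1 indifferent between A and B
P1 chooses p to make P2 indifferent between X and Y
Mixed NE: P1 plays (A: 0.6804, B: 0.3196), P2 plays (X: 0.3196, Y: 0.6804)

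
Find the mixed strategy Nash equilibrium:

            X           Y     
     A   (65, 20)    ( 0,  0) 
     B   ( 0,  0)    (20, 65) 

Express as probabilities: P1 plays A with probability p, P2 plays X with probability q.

p = 0.7647, q = 0.2353

Work:
Find probabilities that make opponent indifferent:
P2 chooses q to make P1 indifferent between A and B
P1 chooses p to make P2 indifferent between X and Y
Mixed NE: P1 plays (A: 0.7647, B: 0.2353), P2 plays (X: 0.2353, Y: 0.7647)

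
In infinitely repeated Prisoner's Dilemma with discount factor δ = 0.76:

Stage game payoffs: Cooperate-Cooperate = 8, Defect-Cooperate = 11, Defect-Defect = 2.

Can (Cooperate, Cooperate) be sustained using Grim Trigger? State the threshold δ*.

δ* = 0.3333; since δ = 0.76 ≥ 0.3333, cooperation can be sustained

Work:
For Grim Trigger:
Cooperate forever: 8/(1-δ)
Defect then punished: 11 + 2·δ/(1-δ)
Need: 8/(1-δ) ≥ 11 + 2·δ/(1-δ)
Solving: δ ≥ (T-R)/(T-P) = (11-8)/(11-2) = 0.3333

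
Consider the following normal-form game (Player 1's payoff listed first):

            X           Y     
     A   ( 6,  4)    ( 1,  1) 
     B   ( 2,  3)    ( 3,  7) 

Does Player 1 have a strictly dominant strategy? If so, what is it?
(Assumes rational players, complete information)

No strictly dominant strategy exists for Player 1

Work:
A strategy strictly dominates another if it gives a strictly higher payoff against every opponent action. Compare each pair of P1's strategies column-by-column:
  A vs B: [6 vs 2, 1 vs 3] → A does not strictly dominate B (column Y: 1 ≤ 3)
  B vs A: [2 vs 6, 3 vs 1] → B does not strictly dominate A (column X: 2 ≤ 6)
No single strategy strictly dominates all others → no strictly dominant strategy.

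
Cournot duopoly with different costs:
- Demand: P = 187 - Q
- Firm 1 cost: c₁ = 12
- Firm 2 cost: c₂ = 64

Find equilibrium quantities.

q₁* = 75.67, q₂* = 23.67

Work:
Reaction: q₁ = (187 - 12 - q₂)/2
Reaction: q₂ = (187 - 64 - q₁)/2
Solve simultaneously:
q₁* = (187 - 2×12 + 64)/3 = 75.67
q₂* = (187 - 2×64 + 12)/3 = 23.67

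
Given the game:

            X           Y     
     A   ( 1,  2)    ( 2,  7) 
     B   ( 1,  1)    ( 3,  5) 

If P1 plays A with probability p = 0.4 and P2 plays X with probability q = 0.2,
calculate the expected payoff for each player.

E[P1] = 2.28, E[P2] = 4.92

Work:
E[P1] = p·q·π₁(A,X) + p·(1-q)·π₁(A,Y) + (1-p)·q·π₁(B,X) + (1-p)·(1-q)·π₁(B,Y)
= 0.4·0.2·1 + 0.4·0.8·2 + 0.6·0.2·1 + 0.6·0.8·3
= 2.28

E[P2] = 4.92 (similar calculation)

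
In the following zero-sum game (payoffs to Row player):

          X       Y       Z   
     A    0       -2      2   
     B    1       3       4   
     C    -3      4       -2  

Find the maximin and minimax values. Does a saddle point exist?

Maximin = 1, Minimax = 1, Saddle: True

Work:
Row minimums: [-2, 1, -3] → maximin = 1
Column maximums: [1, 4, 4] → minimax = 1
Saddle point exists! Game value = 1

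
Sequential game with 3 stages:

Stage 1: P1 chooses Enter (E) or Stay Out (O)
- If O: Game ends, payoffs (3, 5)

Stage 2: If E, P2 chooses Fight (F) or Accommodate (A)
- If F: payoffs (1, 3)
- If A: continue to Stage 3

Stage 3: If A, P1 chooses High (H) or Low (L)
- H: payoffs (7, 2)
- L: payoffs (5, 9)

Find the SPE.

SPE: (O, F, H); Outcome (3, 5)

Work:
Stage 3: P1 chooses H (7 vs 5)
Stage 2: P2: F->3, A->2 (anticipating H). Choose F
Stage 1: P1: O->3, E->1 (anticipating F, H). Choose O
SPE path: O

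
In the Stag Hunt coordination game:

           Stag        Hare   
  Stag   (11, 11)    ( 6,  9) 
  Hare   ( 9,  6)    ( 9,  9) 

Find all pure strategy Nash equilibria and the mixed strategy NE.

Pure NE: (Stag, Stag) and (Hare, Hare); Mixed NE: p = 0.6, q = 0.6

Work:
Check pure NE:
(Stag, Stag): (11, 11) - no unilateral deviation beneficial
(Hare, Hare): (9, 9) - no unilateral deviation beneficial
Mixed NE: P1 plays Stag with p = 0.6, P2 plays Stag with q = 0.6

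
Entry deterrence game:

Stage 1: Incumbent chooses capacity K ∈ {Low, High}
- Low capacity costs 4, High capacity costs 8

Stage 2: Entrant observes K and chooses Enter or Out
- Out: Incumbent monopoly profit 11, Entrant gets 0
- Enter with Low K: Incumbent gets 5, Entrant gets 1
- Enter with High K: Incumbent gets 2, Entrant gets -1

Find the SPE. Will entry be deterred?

SPE: (High, Enter|Low, Out|High); Entry deterred. Incumbent net profit = 3

Work:
After Low K: Entrant enters (1 > 0)
After High K: Entrant stays out (-1 < 0)
Incumbent: Low → 5−4=1, High → 11−8=3
Incumbent chooses High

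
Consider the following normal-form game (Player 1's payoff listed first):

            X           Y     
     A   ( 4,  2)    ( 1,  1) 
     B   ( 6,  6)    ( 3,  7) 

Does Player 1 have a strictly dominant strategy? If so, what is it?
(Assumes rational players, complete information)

Yes, Player 1's strictly dominant strategy is B

Work:
A strategy strictly dominates another if it gives a strictly higher payoff against every opponent action. Compare each pair of P1's strategies column-by-column:
  A vs B: [4 vs 6, 1 vs 3] → A does not strictly dominate B (column X: 4 ≤ 6)
  B vs A: [6 vs 4, 3 vs 1] → B strictly dominates A
B strictly dominates every other strategy → strictly dominant.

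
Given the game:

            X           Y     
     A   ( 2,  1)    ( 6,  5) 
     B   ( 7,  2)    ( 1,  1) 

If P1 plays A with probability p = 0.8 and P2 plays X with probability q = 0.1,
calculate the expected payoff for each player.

E[P1] = 4.8, E[P2] = 3.9

Work:
E[P1] = p·q·π₁(A,X) + p·(1-q)·π₁(A,Y) + (1-p)·q·π₁(B,X) + (1-p)·(1-q)·π₁(B,Y)
= 0.8·0.1·2 + 0.8·0.9·6 + 0.2·0.1·7 + 0.2·0.9·1
= 4.8

E[P2] = 3.9 (similar calculation)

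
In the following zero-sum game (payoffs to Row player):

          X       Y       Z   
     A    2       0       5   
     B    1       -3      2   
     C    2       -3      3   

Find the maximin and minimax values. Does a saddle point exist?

Maximin = 0, Minimax = 0, Saddle: True

Work:
Row minimums: [0, -3, -3] → maximin = 0
Column maximums: [2, 0, 5] → minimax = 0
Saddle point exists! Game value = 0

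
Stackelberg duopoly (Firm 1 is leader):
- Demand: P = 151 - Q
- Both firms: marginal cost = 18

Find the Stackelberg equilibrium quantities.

q₁* (leader) = 66.5, q₂* (follower) = 33.25

Work:
Follower's reaction: q₂ = (a - c - q₁)/2
Leader substitutes: π₁ = q₁·(a - q₁ - (a-c-q₁)/2 - c)
FOC: q₁* = (151 - 18)/2 = 66.50
Then: q₂* = (151 - 18 - 66.5)/2 = 33.25
Leader has first-mover advantage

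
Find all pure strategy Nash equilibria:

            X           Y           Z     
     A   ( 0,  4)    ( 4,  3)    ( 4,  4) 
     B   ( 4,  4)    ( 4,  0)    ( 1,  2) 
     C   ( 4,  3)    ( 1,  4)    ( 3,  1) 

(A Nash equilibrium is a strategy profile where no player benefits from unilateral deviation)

Nash equilibrium: (A, Z), (B, X)

Work:
Best responses:
  P1 vs X: payoffs [0, 4, 4] → best response B/C (payoff 4)
  P1 vs Y: payoffs [4, 4, 1] → best response A/B (payoff 4)
  P1 vs Z: payoffs [4, 1, 3] → best response A (payoff 4)
  P2 vs A: payoffs [4, 3, 4] → best response X/Z (payoff 4)
  P2 vs B: payoffs [4, 0, 2] → best response X (payoff 4)
  P2 vs C: payoffs [3, 4, 1] → best response Y (payoff 4)
Mutual best responses: (A,Z), (B,X) → Nash equilibria.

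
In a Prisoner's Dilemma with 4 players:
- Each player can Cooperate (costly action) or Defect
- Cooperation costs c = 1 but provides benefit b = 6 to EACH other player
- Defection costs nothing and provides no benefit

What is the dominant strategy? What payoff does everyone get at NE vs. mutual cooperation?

Dominant: Defect; NE payoff = 0; Coop payoff = 17

Work:
Defect dominates (saves cost c = 1, benefit to others is external)
NE: All defect → everyone gets 0
If all cooperate: each receives (3)×6 - 1 = 17
Social dilemma: 17 > 0 but NE gives 0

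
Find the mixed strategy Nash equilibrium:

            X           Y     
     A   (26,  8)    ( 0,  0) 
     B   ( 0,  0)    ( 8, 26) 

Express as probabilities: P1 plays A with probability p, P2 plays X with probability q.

p = 0.7647, q = 0.2353

Work:
Find probabilities that make opponent indifferent:
P2 chooses q to make P1 indifferent between A and B
P1 chooses p to make P2 indifferent between X and Y
Mixed NE: P1 plays (A: 0.7647, B: 0.2353), P2 plays (X: 0.2353, Y: 0.7647)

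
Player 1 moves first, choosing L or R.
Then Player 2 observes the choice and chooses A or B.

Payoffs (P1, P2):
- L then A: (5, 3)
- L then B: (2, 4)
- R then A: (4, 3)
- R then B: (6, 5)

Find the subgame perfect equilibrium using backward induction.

P1 plays R, P2 plays B after L and B after R; Payoff (6, 5)

Work:
Backward induction:
After L: P2 chooses B → P1 gets 2
After R: P2 chooses B → P1 gets 6
P1 chooses R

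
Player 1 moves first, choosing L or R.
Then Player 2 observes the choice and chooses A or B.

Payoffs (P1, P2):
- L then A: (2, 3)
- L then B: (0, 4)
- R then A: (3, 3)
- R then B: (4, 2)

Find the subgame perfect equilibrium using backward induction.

P1 plays R, P2 plays B after L and A after R; Payoff (3, 3)

Work:
Backward induction:
After L: P2 chooses B → P1 gets 0
After R: P2 chooses A → P1 gets 3
P1 chooses R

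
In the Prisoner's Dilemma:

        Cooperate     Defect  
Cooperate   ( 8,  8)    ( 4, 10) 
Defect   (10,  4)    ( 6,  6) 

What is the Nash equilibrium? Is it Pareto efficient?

(Defect, Defect) is NE; not Pareto efficient

Work:
Defect dominates Cooperate for both players:
If P2 cooperates: Defect (10) > Cooperate (8)
If P2 defects: Defect (6) > Cooperate (4)
NE: (Defect, Defect) with payoff (6, 6)
But (Cooperate, Cooperate) = (8, 8) Pareto dominates (6, 6)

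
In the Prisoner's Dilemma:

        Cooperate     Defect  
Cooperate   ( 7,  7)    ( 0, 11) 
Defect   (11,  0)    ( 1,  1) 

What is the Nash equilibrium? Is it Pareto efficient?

(Defect, Defect) is NE; not Pareto efficient

Work:
Defect dominates Cooperate for both players:
If P2 cooperates: Defect (11) > Cooperate (7)
If P2 defects: Defect (1) > Cooperate (0)
NE: (Defect, Defect) with payoff (1, 1)
But (Cooperate, Cooperate) = (7, 7) Pareto dominates (1, 1)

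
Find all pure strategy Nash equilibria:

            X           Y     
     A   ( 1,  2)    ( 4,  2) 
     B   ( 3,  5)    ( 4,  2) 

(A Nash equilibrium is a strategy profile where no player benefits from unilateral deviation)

Nash equilibrium: (A, Y), (B, X)

Work:
Best responses:
  P1 vs X: payoffs [1, 3] → best response B (payoff 3)
  P1 vs Y: payoffs [4, 4] → best response A/B (payoff 4)
  P2 vs A: payoffs [2, 2] → best response X/Y (payoff 2)
  P2 vs B: payoffs [5, 2] → best response X (payoff 5)
Mutual best responses: (A,Y), (B,X) → Nash equilibria.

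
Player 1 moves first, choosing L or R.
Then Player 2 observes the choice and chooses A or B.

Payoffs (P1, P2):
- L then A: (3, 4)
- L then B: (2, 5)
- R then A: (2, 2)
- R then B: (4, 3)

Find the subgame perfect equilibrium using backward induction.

P1 plays R, P2 plays B after L and B after R; Payoff (4, 3)

Work:
Backward induction:
After L: P2 chooses B → P1 gets 2
After R: P2 chooses B → P1 gets 4
P1 chooses R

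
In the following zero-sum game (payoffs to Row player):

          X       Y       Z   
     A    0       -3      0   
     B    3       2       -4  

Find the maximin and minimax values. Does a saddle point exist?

Maximin = -3, Minimax = 0, Saddle: False

Work:
Row minimums: [-3, -4] → maximin = -3
Column maximums: [3, 2, 0] → minimax = 0
No saddle point (maximin ≠ minimax). Mixed strategy needed.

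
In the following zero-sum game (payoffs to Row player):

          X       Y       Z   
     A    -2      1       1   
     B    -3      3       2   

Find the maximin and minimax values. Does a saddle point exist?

Maximin = -2, Minimax = -2, Saddle: True

Work:
Row minimums: [-2, -3] → maximin = -2
Column maximums: [-2, 3, 2] → minimax = -2
Saddle point exists! Game value = -2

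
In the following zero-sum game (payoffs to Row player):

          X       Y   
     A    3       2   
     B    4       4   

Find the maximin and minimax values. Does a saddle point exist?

Maximin = 4, Minimax = 4, Saddle: True

Work:
Row minimums: [2, 4] → maximin = 4
Column maximums: [4, 4] → minimax = 4
Saddle point exists! Game value = 4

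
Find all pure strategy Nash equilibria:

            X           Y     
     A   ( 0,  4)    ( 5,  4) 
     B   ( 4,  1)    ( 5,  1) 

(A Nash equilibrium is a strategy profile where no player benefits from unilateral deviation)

Nash equilibrium: (A, Y), (B, X), (B, Y)

Work:
Best responses:
  P1 vs X: payoffs [0, 4] → best response B (payoff 4)
  P1 vs Y: payoffs [5, 5] → best response A/B (payoff 5)
  P2 vs A: payoffs [4, 4] → best response X/Y (payoff 4)
  P2 vs B: payoffs [1, 1] → best response X/Y (payoff 1)
Mutual best responses: (A,Y), (B,X), (B,Y) → Nash equilibria.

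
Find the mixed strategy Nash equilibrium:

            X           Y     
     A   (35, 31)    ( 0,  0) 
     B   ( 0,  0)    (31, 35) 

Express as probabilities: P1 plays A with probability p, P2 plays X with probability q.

p = 0.5303, q = 0.4697

Work:
Find probabilities that make opponent indifferent:
P2 chooses q to make P1 indifferent between A and B
P1 chooses p to make P2 indifferent between X and Y
Mixed NE: P1 plays (A: 0.5303, B: 0.4697), P2 plays (X: 0.4697, Y: 0.5303)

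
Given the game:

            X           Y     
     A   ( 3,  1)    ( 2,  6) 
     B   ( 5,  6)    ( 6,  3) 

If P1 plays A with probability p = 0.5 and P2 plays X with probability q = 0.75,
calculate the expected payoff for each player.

E[P1] = 4.0, E[P2] = 3.75

Work:
E[P1] = p·q·π₁(A,X) + p·(1-q)·π₁(A,Y) + (1-p)·q·π₁(B,X) + (1-p)·(1-q)·π₁(B,Y)
= 0.5·0.75·3 + 0.5·0.25·2 + 0.5·0.75·5 + 0.5·0.25·6
= 4.0

E[P2] = 3.75 (similar calculation)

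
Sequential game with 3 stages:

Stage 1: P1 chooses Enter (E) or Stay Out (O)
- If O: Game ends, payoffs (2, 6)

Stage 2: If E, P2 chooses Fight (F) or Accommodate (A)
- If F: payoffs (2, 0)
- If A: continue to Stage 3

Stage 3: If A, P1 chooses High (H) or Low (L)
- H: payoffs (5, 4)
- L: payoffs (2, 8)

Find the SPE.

SPE: (E, A, H); Outcome (5, 4)

Work:
Stage 3: P1 chooses H (5 vs 2)
Stage 2: P2: F->0, A->4 (anticipating H). Choose A
Stage 1: P1: O->2, E->5 (anticipating A, H). Choose E
SPE path: E -> A -> H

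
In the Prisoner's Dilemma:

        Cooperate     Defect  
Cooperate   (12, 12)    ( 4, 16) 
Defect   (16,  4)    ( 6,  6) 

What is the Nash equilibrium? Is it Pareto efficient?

(Defect, Defect) is NE; not Pareto efficient

Work:
Defect dominates Cooperate for both players:
If P2 cooperates: Defect (16) > Cooperate (12)
If P2 defects: Defect (6) > Cooperate (4)
NE: (Defect, Defect) with payoff (6, 6)
But (Cooperate, Cooperate) = (12, 12) Pareto dominates (6, 6)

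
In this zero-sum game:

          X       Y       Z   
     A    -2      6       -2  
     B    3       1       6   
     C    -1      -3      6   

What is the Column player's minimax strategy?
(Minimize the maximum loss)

Column should play X, value = 3

Work:
Column player minimizes Row's maximum payoff:
Column X: max payoff to Row = 3
Column Y: max payoff to Row = 6
Column Z: max payoff to Row = 6
Minimum is 3, achieved by column X.
Minimax strategy: X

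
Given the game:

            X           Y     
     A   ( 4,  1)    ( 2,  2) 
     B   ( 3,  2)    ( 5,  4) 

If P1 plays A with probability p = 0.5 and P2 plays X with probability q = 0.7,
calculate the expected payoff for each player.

E[P1] = 3.5, E[P2] = 1.95

Work:
E[P1] = p·q·π₁(A,X) + p·(1-q)·π₁(A,Y) + (1-p)·q·π₁(B,X) + (1-p)·(1-q)·π₁(B,Y)
= 0.5·0.7·4 + 0.5·0.3·2 + 0.5·0.7·3 + 0.5·0.3·5
= 3.5

E[P2] = 1.95 (similar calculation)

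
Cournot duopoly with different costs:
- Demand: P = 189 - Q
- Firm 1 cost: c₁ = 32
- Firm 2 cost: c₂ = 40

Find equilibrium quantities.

q₁* = 55.0, q₂* = 47.0

Work:
Reaction: q₁ = (189 - 32 - q₂)/2
Reaction: q₂ = (189 - 40 - q₁)/2
Solve simultaneously:
q₁* = (189 - 2×32 + 40)/3 = 55.0
q₂* = (189 - 2×40 + 32)/3 = 47.0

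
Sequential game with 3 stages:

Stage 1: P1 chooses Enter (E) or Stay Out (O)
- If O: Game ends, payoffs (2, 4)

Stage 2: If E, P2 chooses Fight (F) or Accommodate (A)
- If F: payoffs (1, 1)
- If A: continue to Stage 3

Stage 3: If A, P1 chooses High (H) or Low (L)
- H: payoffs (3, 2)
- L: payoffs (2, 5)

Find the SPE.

SPE: (E, A, H); Outcome (3, 2)

Work:
Stage 3: P1 chooses H (3 vs 2)
Stage 2: P2: F->1, A->2 (anticipating H). Choose A
Stage 1: P1: O->2, E->3 (anticipating A, H). Choose E
SPE path: E -> A -> H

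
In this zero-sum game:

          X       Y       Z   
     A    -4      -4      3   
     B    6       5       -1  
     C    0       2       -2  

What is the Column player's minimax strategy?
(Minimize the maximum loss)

Column should play Z, value = 3

Work:
Column player minimizes Row's maximum payoff:
Column X: max payoff to Row = 6
Column Y: max payoff to Row = 5
Column Z: max payoff to Row = 3
Minimum is 3, achieved by column Z.
Minimax strategy: Z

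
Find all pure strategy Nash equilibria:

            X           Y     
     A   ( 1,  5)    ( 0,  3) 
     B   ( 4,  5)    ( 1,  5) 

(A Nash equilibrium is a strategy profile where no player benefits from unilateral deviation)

Nash equilibrium: (B, X), (B, Y)

Work:
Best responses:
  P1 vs X: payoffs [1, 4] → best response B (payoff 4)
  P1 vs Y: payoffs [0, 1] → best response B (payoff 1)
  P2 vs A: payoffs [5, 3] → best response X (payoff 5)
  P2 vs B: payoffs [5, 5] → best response X/Y (payoff 5)
Mutual best responses: (B,X), (B,Y) → Nash equilibria.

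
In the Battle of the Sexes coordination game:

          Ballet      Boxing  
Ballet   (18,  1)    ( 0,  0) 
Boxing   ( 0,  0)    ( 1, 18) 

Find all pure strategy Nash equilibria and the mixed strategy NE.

Pure NE: (Ballet, Ballet) and (Boxing, Boxing); Mixed NE: p = 0.9474, q = 0.0526

Work:
Check pure NE:
(Ballet, Ballet): (18, 1) - no unilateral deviation beneficial
(Boxing, Boxing): (1, 18) - no unilateral deviation beneficial
Mixed NE: P1 plays Ballet with p = 0.9474, P2 plays Ballet with q = 0.0526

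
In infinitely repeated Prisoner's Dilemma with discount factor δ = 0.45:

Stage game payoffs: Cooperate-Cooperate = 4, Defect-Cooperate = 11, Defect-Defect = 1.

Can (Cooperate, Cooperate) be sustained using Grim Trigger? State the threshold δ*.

δ* = 0.7; since δ = 0.45 < 0.7, cooperation cannot be sustained

Work:
For Grim Trigger:
Cooperate forever: 4/(1-δ)
Defect then punished: 11 + 1·δ/(1-δ)
Need: 4/(1-δ) ≥ 11 + 1·δ/(1-δ)
Solving: δ ≥ (T-R)/(T-P) = (11-4)/(11-1) = 0.7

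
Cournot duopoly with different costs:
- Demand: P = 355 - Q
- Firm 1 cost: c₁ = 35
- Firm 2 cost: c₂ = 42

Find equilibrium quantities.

q₁* = 109.0, q₂* = 102.0

Work:
Reaction: q₁ = (355 - 35 - q₂)/2
Reaction: q₂ = (355 - 42 - q₁)/2
Solve simultaneously:
q₁* = (355 - 2×35 + 42)/3 = 109.0
q₂* = (355 - 2×42 + 35)/3 = 102.0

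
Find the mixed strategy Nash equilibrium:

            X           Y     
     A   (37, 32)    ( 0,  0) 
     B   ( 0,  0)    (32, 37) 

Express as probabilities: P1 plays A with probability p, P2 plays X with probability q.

p = 0.5362, q = 0.4638

Work:
Find probabilities that make opponent indifferent:
P2 chooses q to make P1 indifferent between A and B
P1 chooses p to make P2 indifferent between X and Y
Mixed NE: P1 plays (A: 0.5362, B: 0.4638), P2 plays (X: 0.4638, Y: 0.5362)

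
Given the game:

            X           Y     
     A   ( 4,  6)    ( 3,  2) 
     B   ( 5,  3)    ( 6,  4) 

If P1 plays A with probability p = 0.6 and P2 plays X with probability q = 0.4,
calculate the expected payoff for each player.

E[P1] = 4.28, E[P2] = 3.6

Work:
E[P1] = p·q·π₁(A,X) + p·(1-q)·π₁(A,Y) + (1-p)·q·π₁(B,X) + (1-p)·(1-q)·π₁(B,Y)
= 0.6·0.4·4 + 0.6·0.6·3 + 0.4·0.4·5 + 0.4·0.6·6
= 4.28

E[P2] = 3.6 (similar calculation)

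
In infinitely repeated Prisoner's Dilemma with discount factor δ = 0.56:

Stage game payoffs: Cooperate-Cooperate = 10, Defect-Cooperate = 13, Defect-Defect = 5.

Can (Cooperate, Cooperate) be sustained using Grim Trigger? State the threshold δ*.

δ* = 0.375; since δ = 0.56 ≥ 0.375, cooperation can be sustained

Work:
For Grim Trigger:
Cooperate forever: 10/(1-δ)
Defect then punished: 13 + 5·δ/(1-δ)
Need: 10/(1-δ) ≥ 13 + 5·δ/(1-δ)
Solving: δ ≥ (T-R)/(T-P) = (13-10)/(13-5) = 0.375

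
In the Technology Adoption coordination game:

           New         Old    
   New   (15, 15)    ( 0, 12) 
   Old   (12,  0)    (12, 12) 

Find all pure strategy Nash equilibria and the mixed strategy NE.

Pure NE: (New, New) and (Old, Old); Mixed NE: p = 0.8, q = 0.8

Work:
Check pure NE:
(New, New): (15, 15) - no unilateral deviation beneficial
(Old, Old): (12, 12) - no unilateral deviation beneficial
Mixed NE: P1 plays New with p = 0.8, P2 plays New with q = 0.8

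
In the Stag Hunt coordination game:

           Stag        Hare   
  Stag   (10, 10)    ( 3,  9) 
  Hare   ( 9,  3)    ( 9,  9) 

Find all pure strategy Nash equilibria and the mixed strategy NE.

Pure NE: (Stag, Stag) and (Hare, Hare); Mixed NE: p = 0.8571, q = 0.8571

Work:
Check pure NE:
(Stag, Stag): (10, 10) - no unilateral deviation beneficial
(Hare, Hare): (9, 9) - no unilateral deviation beneficial
Mixed NE: P1 plays Stag with p = 0.8571, P2 plays Stag with q = 0.8571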